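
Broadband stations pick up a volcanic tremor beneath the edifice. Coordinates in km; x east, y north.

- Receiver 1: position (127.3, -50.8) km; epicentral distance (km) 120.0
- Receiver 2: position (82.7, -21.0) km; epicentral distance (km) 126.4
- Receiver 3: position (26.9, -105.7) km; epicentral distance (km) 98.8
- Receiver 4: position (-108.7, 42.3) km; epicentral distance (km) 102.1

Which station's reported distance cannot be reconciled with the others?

Receiver 1

Solve using three stations at a time. Using Receiver 2, Receiver 3, Receiver 4 (subtract circle equations pairwise → linear system) gives (x, y) ≈ (-42.8, -35.7).
Distances from that point to each station vs reported:
  Receiver 1: calculated 170.8 vs reported 120.0 → residual 50.8 km
  Receiver 2: calculated 126.4 vs reported 126.4 → residual 0.0 km
  Receiver 3: calculated 98.8 vs reported 98.8 → residual 0.0 km
  Receiver 4: calculated 102.1 vs reported 102.1 → residual 0.0 km
Receiver 2, Receiver 3, Receiver 4 are mutually consistent (residuals ≈ 0); Receiver 1 is off by 50.8 km.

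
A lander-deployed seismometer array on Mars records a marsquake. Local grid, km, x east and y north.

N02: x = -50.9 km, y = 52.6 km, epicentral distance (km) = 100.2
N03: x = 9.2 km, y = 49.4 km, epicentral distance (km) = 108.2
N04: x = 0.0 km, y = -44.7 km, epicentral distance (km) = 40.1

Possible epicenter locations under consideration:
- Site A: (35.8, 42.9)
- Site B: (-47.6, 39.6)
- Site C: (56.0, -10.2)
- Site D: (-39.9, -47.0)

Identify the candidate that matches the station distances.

For each candidate, compare |candidate − station| to the reported distance:
Site A: residuals N02 13.0, N03 80.8, N04 54.5 → max 80.8 km
Site B: residuals N02 86.8, N03 50.6, N04 56.7 → max 86.8 km
Site C: residuals N02 23.8, N03 32.4, N04 25.7 → max 32.4 km
Site D: residuals N02 0.0, N03 0.0, N04 0.1 → max 0.1 km
Only Site D has all residuals ≈ 0.

Site D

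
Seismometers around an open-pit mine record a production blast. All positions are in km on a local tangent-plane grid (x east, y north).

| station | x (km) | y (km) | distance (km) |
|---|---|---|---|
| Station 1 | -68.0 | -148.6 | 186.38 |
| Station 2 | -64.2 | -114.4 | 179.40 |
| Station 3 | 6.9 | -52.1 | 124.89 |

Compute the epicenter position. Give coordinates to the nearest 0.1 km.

(115.2, -114.3)

Circle about each station: (x + 68.0)² + (y + 148.6)² = 186.38²; (x + 64.2)² + (y + 114.4)² = 179.40²; (x − 6.9)² + (y + 52.1)² = 124.89².
Subtracting pairs of circle equations eliminates x²+y² and gives linear equations (the radical axes):
7.6 x + 68.4 y = -6943.82
149.8 x + 193.0 y = -4803.95
Solving the 2×2 system: x ≈ 115.2, y ≈ -114.3 km.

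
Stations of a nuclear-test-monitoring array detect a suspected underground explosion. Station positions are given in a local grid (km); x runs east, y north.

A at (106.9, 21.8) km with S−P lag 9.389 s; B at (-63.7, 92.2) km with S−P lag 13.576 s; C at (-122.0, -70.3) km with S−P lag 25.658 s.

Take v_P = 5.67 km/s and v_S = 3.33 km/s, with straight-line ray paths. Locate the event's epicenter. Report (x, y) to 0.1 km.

Distance from S−P lag: d = Δt · v_P v_S / (v_P − v_S) = Δt · (5.67·3.33)/(5.67−3.33) ≈ 8.0688·Δt.
So d_A = 75.76, d_B = 109.54, d_C = 207.03 km.
Circle about each station: (x − 106.9)² + (y − 21.8)² = 75.76²; (x + 63.7)² + (y − 92.2)² = 109.54²; (x + 122.0)² + (y + 70.3)² = 207.03².
Subtracting pairs of circle equations eliminates x²+y² and gives linear equations (the radical axes):
-341.2 x + 140.8 y = -5603.75
-457.8 x − 184.2 y = -29198.60
Solving the 2×2 system: x ≈ 40.4, y ≈ 58.1 km.

(40.4, 58.1)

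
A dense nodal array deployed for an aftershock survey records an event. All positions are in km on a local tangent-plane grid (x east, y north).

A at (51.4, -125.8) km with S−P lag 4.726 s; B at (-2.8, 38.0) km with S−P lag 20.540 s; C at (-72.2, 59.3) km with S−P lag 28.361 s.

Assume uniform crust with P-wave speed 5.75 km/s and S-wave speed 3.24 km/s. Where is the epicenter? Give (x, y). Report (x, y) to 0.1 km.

Distance from S−P lag: d = Δt · v_P v_S / (v_P − v_S) = Δt · (5.75·3.24)/(5.75−3.24) ≈ 7.4223·Δt.
So d_A = 35.08, d_B = 152.45, d_C = 210.50 km.
Circle about each station: (x − 51.4)² + (y + 125.8)² = 35.08²; (x + 2.8)² + (y − 38.0)² = 152.45²; (x + 72.2)² + (y − 59.3)² = 210.50².
Subtracting pairs of circle equations eliminates x²+y² and gives linear equations (the radical axes):
-108.4 x + 327.6 y = -39026.16
-247.2 x + 370.2 y = -52817.91
Solving the 2×2 system: x ≈ 69.9, y ≈ -96.0 km.
Check against A (with the unrounded x, y): √((x − 51.4)²+(y + 125.8)²) = 35.08 ≈ 35.08 km. ✓

x ≈ 69.9 km, y ≈ -96.0 km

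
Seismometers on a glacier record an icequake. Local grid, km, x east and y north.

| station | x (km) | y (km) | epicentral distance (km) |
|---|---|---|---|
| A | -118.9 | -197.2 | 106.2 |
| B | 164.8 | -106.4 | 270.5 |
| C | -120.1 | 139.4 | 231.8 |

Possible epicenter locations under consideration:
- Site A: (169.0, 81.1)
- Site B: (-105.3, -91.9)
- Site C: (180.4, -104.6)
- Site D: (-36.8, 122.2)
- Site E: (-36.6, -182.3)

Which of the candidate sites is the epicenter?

Site B

For each candidate, compare |candidate − station| to the reported distance:
Site A: residuals A 294.2, B 83.0, C 63.1 → max 294.2 km
Site B: residuals A 0.0, B 0.0, C 0.0 → max 0.0 km
Site C: residuals A 207.1, B 254.8, C 155.3 → max 254.8 km
Site D: residuals A 223.6, B 34.3, C 146.7 → max 223.6 km
Site E: residuals A 22.6, B 55.3, C 100.6 → max 100.6 km
Only Site B has all residuals ≈ 0.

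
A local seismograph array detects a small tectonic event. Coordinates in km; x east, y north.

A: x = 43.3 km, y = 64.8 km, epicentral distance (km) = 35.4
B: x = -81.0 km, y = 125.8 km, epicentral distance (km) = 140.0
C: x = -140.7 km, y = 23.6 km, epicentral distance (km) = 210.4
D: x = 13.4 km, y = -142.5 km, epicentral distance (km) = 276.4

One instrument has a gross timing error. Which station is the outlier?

Solve using three stations at a time. Using A, B, C (subtract circle equations pairwise → linear system) gives (x, y) ≈ (56.2, 97.8).
Distances from that point to each station vs reported:
  A: calculated 35.4 vs reported 35.4 → residual 0.0 km
  B: calculated 140.0 vs reported 140.0 → residual 0.0 km
  C: calculated 210.4 vs reported 210.4 → residual 0.0 km
  D: calculated 244.1 vs reported 276.4 → residual 32.3 km
A, B, C are mutually consistent (residuals ≈ 0); D is off by 32.3 km.

D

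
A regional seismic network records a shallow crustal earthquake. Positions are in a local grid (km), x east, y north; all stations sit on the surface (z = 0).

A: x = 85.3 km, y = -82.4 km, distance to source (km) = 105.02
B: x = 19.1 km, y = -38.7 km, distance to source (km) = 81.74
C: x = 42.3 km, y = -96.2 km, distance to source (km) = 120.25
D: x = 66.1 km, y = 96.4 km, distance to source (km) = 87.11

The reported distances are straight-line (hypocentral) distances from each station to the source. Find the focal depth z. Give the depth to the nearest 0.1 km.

depth ≈ 33.3 km

Each station gives a sphere (x−x_i)² + (y−y_i)² + z² = d_i² (stations at z=0).
Subtracting the A sphere from B and C: z² cancels, leaving linear equations in x and y:
-132.4 x + 87.4 y = -7855.58
-86.0 x − 27.6 y = -6452.98
Solving: x ≈ 69.898, y ≈ 16.006 km (keep extra digits for the depth step; rounded: 69.9, 16.0).
Then from the A sphere: z² = 105.02² − (x − 85.3)² − (y + 82.4)² with x = 69.898, y = 16.006, so z ≈ 33.290 ≈ 33.3 km.
Check against D (with the unrounded solution): distance 87.10 ≈ 87.11 km. ✓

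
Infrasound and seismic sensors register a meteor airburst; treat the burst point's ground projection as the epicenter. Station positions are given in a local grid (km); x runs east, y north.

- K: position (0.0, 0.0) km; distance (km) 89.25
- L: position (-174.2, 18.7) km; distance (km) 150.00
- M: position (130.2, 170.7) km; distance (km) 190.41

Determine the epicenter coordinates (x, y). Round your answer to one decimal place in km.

(-37.7, 80.9)

Circle about each station: x² + y² = 89.25²; (x + 174.2)² + (y − 18.7)² = 150.00²; (x − 130.2)² + (y − 170.7)² = 190.41².
Subtracting the K equation from the L and M equations removes the quadratic terms:
-348.4 x + 37.4 y = 16160.89
260.4 x + 341.4 y = 17800.12
Solving the 2×2 system: x ≈ -37.7, y ≈ 80.9 km.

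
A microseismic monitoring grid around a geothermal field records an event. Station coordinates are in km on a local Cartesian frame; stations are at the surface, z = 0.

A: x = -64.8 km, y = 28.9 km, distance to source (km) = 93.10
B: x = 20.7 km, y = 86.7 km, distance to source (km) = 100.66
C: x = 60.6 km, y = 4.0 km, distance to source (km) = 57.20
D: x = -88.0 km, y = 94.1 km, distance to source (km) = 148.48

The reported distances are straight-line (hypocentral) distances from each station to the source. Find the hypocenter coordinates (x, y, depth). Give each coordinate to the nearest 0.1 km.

Each station gives a sphere (x−x_i)² + (y−y_i)² + z² = d_i² (stations at z=0).
Subtracting the A sphere from B and C: z² cancels, leaving linear equations in x and y:
171.0 x + 115.6 y = 1446.30
250.8 x − 49.8 y = 4049.88
Solving: x ≈ 14.402, y ≈ -8.793 km (keep extra digits for the depth step; rounded: 14.4, -8.8).
Then from the A sphere: z² = 93.10² − (x + 64.8)² − (y − 28.9)² with x = 14.402, y = -8.793, so z ≈ 31.207 ≈ 31.2 km.

x ≈ 14.4 km, y ≈ -8.8 km, depth ≈ 31.2 km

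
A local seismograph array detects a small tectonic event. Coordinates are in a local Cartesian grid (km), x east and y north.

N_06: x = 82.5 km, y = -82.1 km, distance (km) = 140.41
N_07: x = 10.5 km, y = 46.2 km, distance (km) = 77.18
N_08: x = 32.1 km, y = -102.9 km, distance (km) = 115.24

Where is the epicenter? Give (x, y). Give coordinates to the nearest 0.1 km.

Circle about each station: (x − 82.5)² + (y + 82.1)² = 140.41²; (x − 10.5)² + (y − 46.2)² = 77.18²; (x − 32.1)² + (y + 102.9)² = 115.24².
Subtracting the N_06 equation from the N_07 and N_08 equations removes the quadratic terms:
-144.0 x + 256.6 y = 2456.25
-100.8 x − 41.6 y = 4506.87
Solving the 2×2 system: x ≈ -39.5, y ≈ -12.6 km.
Check against N_06 (with the unrounded x, y): √((x − 82.5)²+(y + 82.1)²) = 140.42 ≈ 140.41 km. ✓

x ≈ -39.5 km, y ≈ -12.6 km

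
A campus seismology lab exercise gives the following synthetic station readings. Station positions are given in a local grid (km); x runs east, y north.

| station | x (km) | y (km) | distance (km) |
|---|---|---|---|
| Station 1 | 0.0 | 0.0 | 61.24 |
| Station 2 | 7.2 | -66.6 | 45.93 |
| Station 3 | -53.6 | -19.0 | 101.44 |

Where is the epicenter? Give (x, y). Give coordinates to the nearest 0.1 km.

(45.4, -41.1)

Circle about each station: x² + y² = 61.24²; (x − 7.2)² + (y + 66.6)² = 45.93²; (x + 53.6)² + (y + 19.0)² = 101.44².
Subtracting the Station 1 equation from the Station 2 and Station 3 equations removes the quadratic terms:
14.4 x − 133.2 y = 6128.17
-107.2 x − 38.0 y = -3305.78
Solving the 2×2 system: x ≈ 45.4, y ≈ -41.1 km.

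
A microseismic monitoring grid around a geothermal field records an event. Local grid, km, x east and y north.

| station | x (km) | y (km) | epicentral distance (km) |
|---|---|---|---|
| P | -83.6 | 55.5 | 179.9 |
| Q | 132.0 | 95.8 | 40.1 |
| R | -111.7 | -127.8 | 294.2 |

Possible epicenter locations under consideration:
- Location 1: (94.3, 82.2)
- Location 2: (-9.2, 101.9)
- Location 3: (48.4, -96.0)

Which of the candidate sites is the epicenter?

Location 1

For each candidate, compare |candidate − station| to the reported distance:
Location 1: residuals P 0.0, Q 0.0, R 0.0 → max 0.0 km
Location 2: residuals P 92.2, Q 101.2, R 42.7 → max 101.2 km
Location 3: residuals P 21.0, Q 169.1, R 131.0 → max 169.1 km
Only Location 1 has all residuals ≈ 0.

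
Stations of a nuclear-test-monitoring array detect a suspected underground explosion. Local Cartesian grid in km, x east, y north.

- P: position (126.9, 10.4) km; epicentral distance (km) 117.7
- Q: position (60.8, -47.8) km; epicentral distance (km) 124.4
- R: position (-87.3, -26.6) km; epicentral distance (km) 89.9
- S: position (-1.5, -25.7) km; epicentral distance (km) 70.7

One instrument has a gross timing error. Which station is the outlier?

Solve using three stations at a time. Using Q, R, S (subtract circle equations pairwise → linear system) gives (x, y) ≈ (-27.1, 40.2).
Distances from that point to each station vs reported:
  P: calculated 156.9 vs reported 117.7 → residual 39.2 km
  Q: calculated 124.4 vs reported 124.4 → residual 0.0 km
  R: calculated 89.9 vs reported 89.9 → residual 0.0 km
  S: calculated 70.7 vs reported 70.7 → residual 0.0 km
Q, R, S are mutually consistent (residuals ≈ 0); P is off by 39.2 km.

P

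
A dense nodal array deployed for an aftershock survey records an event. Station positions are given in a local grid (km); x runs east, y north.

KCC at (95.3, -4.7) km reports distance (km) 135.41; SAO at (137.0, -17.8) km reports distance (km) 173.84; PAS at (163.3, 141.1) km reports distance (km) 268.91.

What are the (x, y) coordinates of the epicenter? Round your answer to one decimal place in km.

Circle about each station: (x − 95.3)² + (y + 4.7)² = 135.41²; (x − 137.0)² + (y + 17.8)² = 173.84²; (x − 163.3)² + (y − 141.1)² = 268.91².
Subtracting the KCC equation from the SAO and PAS equations removes the quadratic terms:
83.4 x − 26.2 y = -1902.82
136.0 x + 291.6 y = -16504.80
Solving the 2×2 system: x ≈ -35.4, y ≈ -40.1 km.
Check against KCC (with the unrounded x, y): √((x − 95.3)²+(y + 4.7)²) = 135.41 ≈ 135.41 km. ✓

x ≈ -35.4 km, y ≈ -40.1 km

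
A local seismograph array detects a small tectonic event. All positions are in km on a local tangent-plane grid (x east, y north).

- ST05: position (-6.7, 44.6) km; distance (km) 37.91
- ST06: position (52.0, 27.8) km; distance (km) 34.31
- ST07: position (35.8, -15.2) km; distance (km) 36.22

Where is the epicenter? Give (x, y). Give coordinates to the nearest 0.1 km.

Circle about each station: (x + 6.7)² + (y − 44.6)² = 37.91²; (x − 52.0)² + (y − 27.8)² = 34.31²; (x − 35.8)² + (y + 15.2)² = 36.22².
Subtracting pairs of circle equations eliminates x²+y² and gives linear equations (the radical axes):
117.4 x − 33.6 y = 1702.78
85.0 x − 119.6 y = -396.09
Solving the 2×2 system: x ≈ 19.4, y ≈ 17.1 km.

x ≈ 19.4 km, y ≈ 17.1 km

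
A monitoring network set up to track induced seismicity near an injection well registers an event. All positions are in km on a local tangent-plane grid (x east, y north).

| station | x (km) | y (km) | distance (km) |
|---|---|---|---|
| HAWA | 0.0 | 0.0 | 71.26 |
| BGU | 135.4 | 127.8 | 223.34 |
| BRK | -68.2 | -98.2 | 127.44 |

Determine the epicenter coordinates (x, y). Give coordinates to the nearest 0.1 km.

x ≈ -65.0 km, y ≈ 29.2 km

Circle about each station: x² + y² = 71.26²; (x − 135.4)² + (y − 127.8)² = 223.34²; (x + 68.2)² + (y + 98.2)² = 127.44².
Subtracting the HAWA equation from the BGU and BRK equations removes the quadratic terms:
270.8 x + 255.6 y = -10136.77
-136.4 x − 196.4 y = 3131.51
Solving the 2×2 system: x ≈ -65.0, y ≈ 29.2 km.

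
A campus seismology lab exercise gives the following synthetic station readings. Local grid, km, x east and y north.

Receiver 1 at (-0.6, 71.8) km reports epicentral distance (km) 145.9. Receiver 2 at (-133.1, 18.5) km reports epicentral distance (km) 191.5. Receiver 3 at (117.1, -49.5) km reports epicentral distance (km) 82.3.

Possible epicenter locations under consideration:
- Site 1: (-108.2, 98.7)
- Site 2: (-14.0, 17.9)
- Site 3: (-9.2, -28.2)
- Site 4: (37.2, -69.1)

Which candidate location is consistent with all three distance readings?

For each candidate, compare |candidate − station| to the reported distance:
Site 1: residuals Receiver 1 35.0, Receiver 2 107.5, Receiver 3 187.4 → max 187.4 km
Site 2: residuals Receiver 1 90.4, Receiver 2 72.4, Receiver 3 65.1 → max 90.4 km
Site 3: residuals Receiver 1 45.5, Receiver 2 59.1, Receiver 3 45.8 → max 59.1 km
Site 4: residuals Receiver 1 0.0, Receiver 2 0.0, Receiver 3 0.0 → max 0.0 km
Only Site 4 has all residuals ≈ 0.

Site 4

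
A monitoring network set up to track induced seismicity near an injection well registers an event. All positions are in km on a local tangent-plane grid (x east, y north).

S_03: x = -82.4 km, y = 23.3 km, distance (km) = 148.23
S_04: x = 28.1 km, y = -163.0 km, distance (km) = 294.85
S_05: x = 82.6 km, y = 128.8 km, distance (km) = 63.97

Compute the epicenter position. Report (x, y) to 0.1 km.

x ≈ 18.7 km, y ≈ 131.7 km

Circle about each station: (x + 82.4)² + (y − 23.3)² = 148.23²; (x − 28.1)² + (y + 163.0)² = 294.85²; (x − 82.6)² + (y − 128.8)² = 63.97².
Subtracting pairs of circle equations eliminates x²+y² and gives linear equations (the radical axes):
221.0 x − 372.6 y = -44938.43
330.0 x + 211.0 y = 33959.52
Solving the 2×2 system: x ≈ 18.7, y ≈ 131.7 km.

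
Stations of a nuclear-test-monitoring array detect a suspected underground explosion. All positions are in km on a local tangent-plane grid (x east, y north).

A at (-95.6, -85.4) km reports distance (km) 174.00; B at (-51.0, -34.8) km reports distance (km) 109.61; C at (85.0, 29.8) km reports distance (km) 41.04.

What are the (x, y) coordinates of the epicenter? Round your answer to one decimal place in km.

(47.0, 14.3)

Circle about each station: (x + 95.6)² + (y + 85.4)² = 174.00²; (x + 51.0)² + (y + 34.8)² = 109.61²; (x − 85.0)² + (y − 29.8)² = 41.04².
Subtracting the A equation from the B and C equations removes the quadratic terms:
89.2 x + 101.2 y = 5641.17
361.2 x + 230.4 y = 20272.24
Solving the 2×2 system: x ≈ 47.0, y ≈ 14.3 km.
Check against A (with the unrounded x, y): √((x + 95.6)²+(y + 85.4)²) = 174.00 ≈ 174.00 km. ✓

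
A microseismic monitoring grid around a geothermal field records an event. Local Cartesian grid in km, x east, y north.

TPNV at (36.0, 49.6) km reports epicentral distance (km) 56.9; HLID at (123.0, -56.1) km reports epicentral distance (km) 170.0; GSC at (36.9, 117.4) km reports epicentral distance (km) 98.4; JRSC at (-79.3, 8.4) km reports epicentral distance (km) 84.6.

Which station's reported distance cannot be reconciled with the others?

JRSC

Solve using three stations at a time. Using TPNV, HLID, GSC (subtract circle equations pairwise → linear system) gives (x, y) ≈ (-19.4, 36.7).
Distances from that point to each station vs reported:
  TPNV: calculated 56.9 vs reported 56.9 → residual 0.0 km
  HLID: calculated 170.0 vs reported 170.0 → residual 0.0 km
  GSC: calculated 98.4 vs reported 98.4 → residual 0.0 km
  JRSC: calculated 66.2 vs reported 84.6 → residual 18.4 km
TPNV, HLID, GSC are mutually consistent (residuals ≈ 0); JRSC is off by 18.4 km.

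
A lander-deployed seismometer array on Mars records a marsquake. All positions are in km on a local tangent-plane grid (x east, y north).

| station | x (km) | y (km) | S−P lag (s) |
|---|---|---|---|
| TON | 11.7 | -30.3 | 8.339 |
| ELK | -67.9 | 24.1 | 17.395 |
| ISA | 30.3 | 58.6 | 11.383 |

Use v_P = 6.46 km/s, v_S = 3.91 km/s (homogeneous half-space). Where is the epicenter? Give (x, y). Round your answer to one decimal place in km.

94.2 km east, -34.3 km north

Distance from S−P lag: d = Δt · v_P v_S / (v_P − v_S) = Δt · (6.46·3.91)/(6.46−3.91) ≈ 9.9053·Δt.
So d_TON = 82.60, d_ELK = 172.30, d_ISA = 112.75 km.
Circle about each station: (x − 11.7)² + (y + 30.3)² = 82.60²; (x + 67.9)² + (y − 24.1)² = 172.30²; (x − 30.3)² + (y − 58.6)² = 112.75².
Subtracting the TON equation from the ELK and ISA equations removes the quadratic terms:
-159.2 x + 108.8 y = -18728.29
37.2 x + 177.8 y = -2592.73
Solving the 2×2 system: x ≈ 94.2, y ≈ -34.3 km.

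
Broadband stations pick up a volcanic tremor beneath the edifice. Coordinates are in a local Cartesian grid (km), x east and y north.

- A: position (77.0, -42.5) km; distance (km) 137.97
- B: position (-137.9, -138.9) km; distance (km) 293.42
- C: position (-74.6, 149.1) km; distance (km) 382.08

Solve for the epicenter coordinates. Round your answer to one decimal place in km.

Circle about each station: (x − 77.0)² + (y + 42.5)² = 137.97²; (x + 137.9)² + (y + 138.9)² = 293.42²; (x + 74.6)² + (y − 149.1)² = 382.08².
Subtracting pairs of circle equations eliminates x²+y² and gives linear equations (the radical axes):
-429.8 x − 192.8 y = -36485.21
-303.2 x + 383.2 y = -106888.69
Solving the 2×2 system: x ≈ 155.0, y ≈ -156.3 km.

155.0 km east, -156.3 km north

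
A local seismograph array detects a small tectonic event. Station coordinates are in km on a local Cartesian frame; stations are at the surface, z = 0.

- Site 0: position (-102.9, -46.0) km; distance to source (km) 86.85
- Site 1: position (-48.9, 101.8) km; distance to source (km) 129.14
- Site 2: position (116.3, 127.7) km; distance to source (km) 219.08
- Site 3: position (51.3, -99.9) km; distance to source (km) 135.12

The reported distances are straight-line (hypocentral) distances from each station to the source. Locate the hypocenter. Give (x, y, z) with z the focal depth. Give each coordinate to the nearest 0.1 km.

x ≈ -40.6 km, y ≈ -15.9 km, depth ≈ 52.5 km

Each station gives a sphere (x−x_i)² + (y−y_i)² + z² = d_i² (stations at z=0).
Subtracting the Site 0 sphere from Site 1 and Site 2: z² cancels, leaving linear equations in x and y:
108.0 x + 295.6 y = -9084.18
438.4 x + 347.4 y = -23324.55
Solving: x ≈ -40.608, y ≈ -15.895 km (keep extra digits for the depth step; rounded: -40.6, -15.9).
Then from the Site 0 sphere: z² = 86.85² − (x + 102.9)² − (y + 46.0)² with x = -40.608, y = -15.895, so z ≈ 52.501 ≈ 52.5 km.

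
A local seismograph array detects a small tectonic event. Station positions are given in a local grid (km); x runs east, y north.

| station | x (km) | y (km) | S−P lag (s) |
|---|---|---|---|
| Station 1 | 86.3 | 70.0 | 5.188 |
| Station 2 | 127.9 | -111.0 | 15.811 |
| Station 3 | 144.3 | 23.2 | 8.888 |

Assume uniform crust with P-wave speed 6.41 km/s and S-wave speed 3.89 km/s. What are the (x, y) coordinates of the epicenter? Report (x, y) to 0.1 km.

Distance from S−P lag: d = Δt · v_P v_S / (v_P − v_S) = Δt · (6.41·3.89)/(6.41−3.89) ≈ 9.8948·Δt.
So d_Station 1 = 51.33, d_Station 2 = 156.45, d_Station 3 = 87.94 km.
Circle about each station: (x − 86.3)² + (y − 70.0)² = 51.33²; (x − 127.9)² + (y + 111.0)² = 156.45²; (x − 144.3)² + (y − 23.2)² = 87.94².
Subtracting the Station 1 equation from the Station 2 and Station 3 equations removes the quadratic terms:
83.2 x − 362.0 y = -5510.11
116.0 x − 93.6 y = 3914.37
Solving the 2×2 system: x ≈ 56.5, y ≈ 28.2 km.

(56.5, 28.2)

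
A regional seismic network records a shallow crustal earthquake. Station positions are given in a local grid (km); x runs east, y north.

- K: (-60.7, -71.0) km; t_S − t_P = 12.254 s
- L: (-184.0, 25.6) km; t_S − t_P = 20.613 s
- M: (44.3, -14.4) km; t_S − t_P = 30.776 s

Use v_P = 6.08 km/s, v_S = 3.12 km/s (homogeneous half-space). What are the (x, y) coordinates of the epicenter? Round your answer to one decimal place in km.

x ≈ -134.8 km, y ≈ -97.0 km

Distance from S−P lag: d = Δt · v_P v_S / (v_P − v_S) = Δt · (6.08·3.12)/(6.08−3.12) ≈ 6.4086·Δt.
So d_K = 78.53, d_L = 132.10, d_M = 197.23 km.
Circle about each station: (x + 60.7)² + (y + 71.0)² = 78.53²; (x + 184.0)² + (y − 25.6)² = 132.10²; (x − 44.3)² + (y + 14.4)² = 197.23².
Subtracting pairs of circle equations eliminates x²+y² and gives linear equations (the radical axes):
-246.6 x + 193.2 y = 14502.42
210.0 x + 113.2 y = -39288.35
Solving the 2×2 system: x ≈ -134.8, y ≈ -97.0 km.
Check against K (with the unrounded x, y): √((x + 60.7)²+(y + 71.0)²) = 78.53 ≈ 78.53 km. ✓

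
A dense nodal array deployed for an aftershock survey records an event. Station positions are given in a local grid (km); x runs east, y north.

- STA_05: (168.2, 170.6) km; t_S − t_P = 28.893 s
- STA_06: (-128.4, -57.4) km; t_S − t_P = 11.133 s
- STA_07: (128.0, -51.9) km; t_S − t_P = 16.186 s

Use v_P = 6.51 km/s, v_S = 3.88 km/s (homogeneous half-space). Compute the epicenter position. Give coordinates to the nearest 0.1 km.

Distance from S−P lag: d = Δt · v_P v_S / (v_P − v_S) = Δt · (6.51·3.88)/(6.51−3.88) ≈ 9.6041·Δt.
So d_STA_05 = 277.49, d_STA_06 = 106.92, d_STA_07 = 155.45 km.
Circle about each station: (x − 168.2)² + (y − 170.6)² = 277.49²; (x + 128.4)² + (y + 57.4)² = 106.92²; (x − 128.0)² + (y + 51.9)² = 155.45².
Subtracting the STA_05 equation from the STA_06 and STA_07 equations removes the quadratic terms:
-593.2 x − 456.0 y = 27954.53
-80.4 x − 445.0 y = 14518.01
Solving the 2×2 system: x ≈ -25.6, y ≈ -28.0 km.

-25.6 km east, -28.0 km north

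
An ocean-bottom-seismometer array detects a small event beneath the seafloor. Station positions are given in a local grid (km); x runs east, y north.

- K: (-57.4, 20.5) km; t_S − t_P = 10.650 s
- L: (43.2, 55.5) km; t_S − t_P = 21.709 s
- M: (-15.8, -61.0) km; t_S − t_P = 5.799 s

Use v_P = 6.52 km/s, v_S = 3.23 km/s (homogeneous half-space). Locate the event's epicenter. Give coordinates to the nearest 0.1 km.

(-50.3, -47.3)

Distance from S−P lag: d = Δt · v_P v_S / (v_P − v_S) = Δt · (6.52·3.23)/(6.52−3.23) ≈ 6.4011·Δt.
So d_K = 68.17, d_L = 138.96, d_M = 37.12 km.
Circle about each station: (x + 57.4)² + (y − 20.5)² = 68.17²; (x − 43.2)² + (y − 55.5)² = 138.96²; (x + 15.8)² + (y + 61.0)² = 37.12².
Subtracting the K equation from the L and M equations removes the quadratic terms:
201.2 x + 70.0 y = -13431.25
83.2 x − 163.0 y = 3524.88
Solving the 2×2 system: x ≈ -50.3, y ≈ -47.3 km.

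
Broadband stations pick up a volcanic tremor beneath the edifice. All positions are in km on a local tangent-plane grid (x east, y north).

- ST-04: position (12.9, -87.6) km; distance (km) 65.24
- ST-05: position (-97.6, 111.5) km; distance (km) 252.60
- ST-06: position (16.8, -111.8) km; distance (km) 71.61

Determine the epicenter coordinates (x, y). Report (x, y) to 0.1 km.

Circle about each station: (x − 12.9)² + (y + 87.6)² = 65.24²; (x + 97.6)² + (y − 111.5)² = 252.60²; (x − 16.8)² + (y + 111.8)² = 71.61².
Subtracting the ST-04 equation from the ST-05 and ST-06 equations removes the quadratic terms:
-221.0 x + 398.2 y = -45432.66
7.8 x − 48.4 y = 4069.58
Solving the 2×2 system: x ≈ 76.2, y ≈ -71.8 km.

76.2 km east, -71.8 km north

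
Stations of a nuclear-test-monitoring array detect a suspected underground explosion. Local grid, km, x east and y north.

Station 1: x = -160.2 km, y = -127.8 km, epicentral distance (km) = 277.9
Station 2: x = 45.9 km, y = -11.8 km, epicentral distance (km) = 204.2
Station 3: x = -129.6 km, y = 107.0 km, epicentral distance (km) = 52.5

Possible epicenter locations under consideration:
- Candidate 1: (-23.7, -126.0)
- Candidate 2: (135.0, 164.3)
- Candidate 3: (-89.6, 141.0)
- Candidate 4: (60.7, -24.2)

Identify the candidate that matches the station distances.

Candidate 3

For each candidate, compare |candidate − station| to the reported distance:
Candidate 1: residuals Station 1 141.4, Station 2 70.5, Station 3 203.4 → max 203.4 km
Candidate 2: residuals Station 1 137.4, Station 2 6.8, Station 3 218.2 → max 218.2 km
Candidate 3: residuals Station 1 0.0, Station 2 0.0, Station 3 0.0 → max 0.0 km
Candidate 4: residuals Station 1 33.9, Station 2 184.9, Station 3 178.6 → max 184.9 km
Only Candidate 3 has all residuals ≈ 0.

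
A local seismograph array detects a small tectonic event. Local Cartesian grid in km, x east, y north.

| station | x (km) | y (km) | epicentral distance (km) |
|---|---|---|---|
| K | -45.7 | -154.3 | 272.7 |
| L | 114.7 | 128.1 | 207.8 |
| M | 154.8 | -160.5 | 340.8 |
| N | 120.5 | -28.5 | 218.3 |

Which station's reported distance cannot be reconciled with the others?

L

Solve using three stations at a time. Using K, M, N (subtract circle equations pairwise → linear system) gives (x, y) ≈ (-41.1, 118.5).
Distances from that point to each station vs reported:
  K: calculated 272.8 vs reported 272.7 → residual 0.1 km
  L: calculated 156.1 vs reported 207.8 → residual 51.7 km
  M: calculated 340.9 vs reported 340.8 → residual 0.1 km
  N: calculated 218.4 vs reported 218.3 → residual 0.1 km
K, M, N are mutually consistent (residuals ≈ 0); L is off by 51.7 km.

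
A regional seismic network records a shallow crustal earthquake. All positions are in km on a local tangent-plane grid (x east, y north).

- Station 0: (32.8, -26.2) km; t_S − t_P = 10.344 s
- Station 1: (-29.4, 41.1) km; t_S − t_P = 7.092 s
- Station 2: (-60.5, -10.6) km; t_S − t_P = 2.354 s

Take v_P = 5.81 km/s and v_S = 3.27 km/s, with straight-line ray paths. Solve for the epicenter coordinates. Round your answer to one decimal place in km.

Distance from S−P lag: d = Δt · v_P v_S / (v_P − v_S) = Δt · (5.81·3.27)/(5.81−3.27) ≈ 7.4798·Δt.
So d_Station 0 = 77.37, d_Station 1 = 53.05, d_Station 2 = 17.61 km.
Circle about each station: (x − 32.8)² + (y + 26.2)² = 77.37²; (x + 29.4)² + (y − 41.1)² = 53.05²; (x + 60.5)² + (y + 10.6)² = 17.61².
Subtracting the Station 0 equation from the Station 1 and Station 2 equations removes the quadratic terms:
-124.4 x + 134.6 y = 3963.10
-186.6 x + 31.2 y = 7686.33
Solving the 2×2 system: x ≈ -42.9, y ≈ -10.2 km.

x ≈ -42.9 km, y ≈ -10.2 km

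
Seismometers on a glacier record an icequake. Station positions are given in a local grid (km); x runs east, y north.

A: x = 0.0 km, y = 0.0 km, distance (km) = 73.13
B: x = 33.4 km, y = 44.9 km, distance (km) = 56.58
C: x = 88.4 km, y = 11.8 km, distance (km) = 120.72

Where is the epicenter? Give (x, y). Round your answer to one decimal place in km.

Circle about each station: x² + y² = 73.13²; (x − 33.4)² + (y − 44.9)² = 56.58²; (x − 88.4)² + (y − 11.8)² = 120.72².
Subtracting the A equation from the B and C equations removes the quadratic terms:
66.8 x + 89.8 y = 5278.27
176.8 x + 23.6 y = -1271.52
Solving the 2×2 system: x ≈ -16.7, y ≈ 71.2 km.

(-16.7, 71.2)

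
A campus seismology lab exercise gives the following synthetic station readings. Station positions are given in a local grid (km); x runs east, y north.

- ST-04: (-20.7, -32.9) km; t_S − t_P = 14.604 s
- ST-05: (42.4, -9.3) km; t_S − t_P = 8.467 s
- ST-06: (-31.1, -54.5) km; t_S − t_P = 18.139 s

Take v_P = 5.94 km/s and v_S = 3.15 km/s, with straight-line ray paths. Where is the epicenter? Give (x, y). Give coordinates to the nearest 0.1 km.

Distance from S−P lag: d = Δt · v_P v_S / (v_P − v_S) = Δt · (5.94·3.15)/(5.94−3.15) ≈ 6.7065·Δt.
So d_ST-04 = 97.94, d_ST-05 = 56.78, d_ST-06 = 121.65 km.
Circle about each station: (x + 20.7)² + (y + 32.9)² = 97.94²; (x − 42.4)² + (y + 9.3)² = 56.78²; (x + 31.1)² + (y + 54.5)² = 121.65².
Subtracting the ST-04 equation from the ST-05 and ST-06 equations removes the quadratic terms:
126.2 x + 47.2 y = 6741.63
-20.8 x − 43.2 y = -2779.92
Solving the 2×2 system: x ≈ 35.8, y ≈ 47.1 km.
Check against ST-04 (with the unrounded x, y): √((x + 20.7)²+(y + 32.9)²) = 97.95 ≈ 97.94 km. ✓

35.8 km east, 47.1 km north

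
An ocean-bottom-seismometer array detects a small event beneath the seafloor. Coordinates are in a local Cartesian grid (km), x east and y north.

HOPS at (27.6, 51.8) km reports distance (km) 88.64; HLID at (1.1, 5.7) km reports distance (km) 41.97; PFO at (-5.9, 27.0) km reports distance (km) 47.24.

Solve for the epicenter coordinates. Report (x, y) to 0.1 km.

Circle about each station: (x − 27.6)² + (y − 51.8)² = 88.64²; (x − 1.1)² + (y − 5.7)² = 41.97²; (x + 5.9)² + (y − 27.0)² = 47.24².
Subtracting the HOPS equation from the HLID and PFO equations removes the quadratic terms:
-53.0 x − 92.2 y = 2684.27
-67.0 x − 49.6 y = 2944.24
Solving the 2×2 system: x ≈ -39.0, y ≈ -6.7 km.

-39.0 km east, -6.7 km north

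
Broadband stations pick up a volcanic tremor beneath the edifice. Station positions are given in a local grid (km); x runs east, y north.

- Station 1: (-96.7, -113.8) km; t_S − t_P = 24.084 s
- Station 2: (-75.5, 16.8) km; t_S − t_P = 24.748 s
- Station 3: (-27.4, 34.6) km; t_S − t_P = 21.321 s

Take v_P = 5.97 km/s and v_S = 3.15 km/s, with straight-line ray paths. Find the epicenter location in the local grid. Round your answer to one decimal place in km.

Distance from S−P lag: d = Δt · v_P v_S / (v_P − v_S) = Δt · (5.97·3.15)/(5.97−3.15) ≈ 6.6686·Δt.
So d_Station 1 = 160.61, d_Station 2 = 165.03, d_Station 3 = 142.18 km.
Circle about each station: (x + 96.7)² + (y + 113.8)² = 160.61²; (x + 75.5)² + (y − 16.8)² = 165.03²; (x + 27.4)² + (y − 34.6)² = 142.18².
Subtracting the Station 1 equation from the Station 2 and Station 3 equations removes the quadratic terms:
42.4 x + 261.2 y = -17758.17
138.6 x + 296.8 y = -14772.99
Solving the 2×2 system: x ≈ 59.8, y ≈ -77.7 km.

x ≈ 59.8 km, y ≈ -77.7 km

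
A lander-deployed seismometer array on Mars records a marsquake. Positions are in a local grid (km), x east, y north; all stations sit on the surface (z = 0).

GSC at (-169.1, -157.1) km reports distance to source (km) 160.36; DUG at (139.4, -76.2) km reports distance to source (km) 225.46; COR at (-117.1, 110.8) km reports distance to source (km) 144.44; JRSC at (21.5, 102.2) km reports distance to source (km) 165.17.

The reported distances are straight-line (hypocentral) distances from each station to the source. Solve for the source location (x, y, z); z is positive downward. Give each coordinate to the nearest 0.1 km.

Each station gives a sphere (x−x_i)² + (y−y_i)² + z² = d_i² (stations at z=0).
Subtracting the GSC sphere from DUG and COR: z² cancels, leaving linear equations in x and y:
617.0 x + 161.8 y = -53153.30
104.0 x + 535.8 y = -22433.75
Solving: x ≈ -79.200, y ≈ -26.497 km (keep extra digits for the depth step; rounded: -79.2, -26.5).
Then from the GSC sphere: z² = 160.36² − (x + 169.1)² − (y + 157.1)² with x = -79.200, y = -26.497, so z ≈ 24.004 ≈ 24.0 km.

x ≈ -79.2 km, y ≈ -26.5 km, depth ≈ 24.0 km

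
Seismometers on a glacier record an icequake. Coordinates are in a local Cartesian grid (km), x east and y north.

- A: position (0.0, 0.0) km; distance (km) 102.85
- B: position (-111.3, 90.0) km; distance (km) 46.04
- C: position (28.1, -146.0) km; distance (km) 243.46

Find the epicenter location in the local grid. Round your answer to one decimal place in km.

(-66.8, 78.2)

Circle about each station: x² + y² = 102.85²; (x + 111.3)² + (y − 90.0)² = 46.04²; (x − 28.1)² + (y + 146.0)² = 243.46².
Subtracting pairs of circle equations eliminates x²+y² and gives linear equations (the radical axes):
-222.6 x + 180.0 y = 28946.13
56.2 x − 292.0 y = -26589.04
Solving the 2×2 system: x ≈ -66.8, y ≈ 78.2 km.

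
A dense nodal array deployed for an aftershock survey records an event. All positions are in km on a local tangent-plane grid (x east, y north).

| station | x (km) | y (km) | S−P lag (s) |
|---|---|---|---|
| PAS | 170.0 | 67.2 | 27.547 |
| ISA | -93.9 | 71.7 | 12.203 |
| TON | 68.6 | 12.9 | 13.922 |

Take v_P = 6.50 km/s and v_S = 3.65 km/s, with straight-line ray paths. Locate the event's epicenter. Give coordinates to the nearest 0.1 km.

x ≈ -43.5 km, y ≈ -16.5 km

Distance from S−P lag: d = Δt · v_P v_S / (v_P − v_S) = Δt · (6.50·3.65)/(6.50−3.65) ≈ 8.3246·Δt.
So d_PAS = 229.32, d_ISA = 101.58, d_TON = 115.89 km.
Circle about each station: (x − 170.0)² + (y − 67.2)² = 229.32²; (x + 93.9)² + (y − 71.7)² = 101.58²; (x − 68.6)² + (y − 12.9)² = 115.89².
Subtracting the PAS equation from the ISA and TON equations removes the quadratic terms:
-527.8 x + 9.0 y = 22811.43
-202.8 x − 108.6 y = 10613.70
Solving the 2×2 system: x ≈ -43.5, y ≈ -16.5 km.
Check against PAS (with the unrounded x, y): √((x − 170.0)²+(y − 67.2)²) = 229.32 ≈ 229.32 km. ✓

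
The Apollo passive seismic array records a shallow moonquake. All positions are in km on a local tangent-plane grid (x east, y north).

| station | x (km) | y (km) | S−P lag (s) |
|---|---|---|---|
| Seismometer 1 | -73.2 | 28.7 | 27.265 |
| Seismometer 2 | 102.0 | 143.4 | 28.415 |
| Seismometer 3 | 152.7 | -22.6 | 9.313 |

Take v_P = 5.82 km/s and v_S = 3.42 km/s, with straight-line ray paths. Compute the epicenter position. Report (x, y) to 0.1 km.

Distance from S−P lag: d = Δt · v_P v_S / (v_P − v_S) = Δt · (5.82·3.42)/(5.82−3.42) ≈ 8.2935·Δt.
So d_Seismometer 1 = 226.12, d_Seismometer 2 = 235.66, d_Seismometer 3 = 77.24 km.
Circle about each station: (x + 73.2)² + (y − 28.7)² = 226.12²; (x − 102.0)² + (y − 143.4)² = 235.66²; (x − 152.7)² + (y + 22.6)² = 77.24².
Subtracting pairs of circle equations eliminates x²+y² and gives linear equations (the radical axes):
350.4 x + 229.4 y = 20380.25
451.8 x − 102.6 y = 62810.36
Solving the 2×2 system: x ≈ 118.2, y ≈ -91.7 km.
Check against Seismometer 1 (with the unrounded x, y): √((x + 73.2)²+(y − 28.7)²) = 226.12 ≈ 226.12 km. ✓

(118.2, -91.7)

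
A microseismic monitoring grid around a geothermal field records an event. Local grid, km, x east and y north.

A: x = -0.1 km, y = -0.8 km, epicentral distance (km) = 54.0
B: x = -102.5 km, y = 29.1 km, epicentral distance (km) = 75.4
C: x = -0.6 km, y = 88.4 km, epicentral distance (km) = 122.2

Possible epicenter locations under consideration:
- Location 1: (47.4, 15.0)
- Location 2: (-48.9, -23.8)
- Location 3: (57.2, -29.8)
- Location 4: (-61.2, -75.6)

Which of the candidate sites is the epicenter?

Location 2

For each candidate, compare |candidate − station| to the reported distance:
Location 1: residuals A 3.9, B 75.2, C 34.5 → max 75.2 km
Location 2: residuals A 0.1, B 0.1, C 0.0 → max 0.1 km
Location 3: residuals A 10.2, B 94.8, C 9.4 → max 94.8 km
Location 4: residuals A 42.6, B 37.2, C 52.6 → max 52.6 km
Only Location 2 has all residuals ≈ 0.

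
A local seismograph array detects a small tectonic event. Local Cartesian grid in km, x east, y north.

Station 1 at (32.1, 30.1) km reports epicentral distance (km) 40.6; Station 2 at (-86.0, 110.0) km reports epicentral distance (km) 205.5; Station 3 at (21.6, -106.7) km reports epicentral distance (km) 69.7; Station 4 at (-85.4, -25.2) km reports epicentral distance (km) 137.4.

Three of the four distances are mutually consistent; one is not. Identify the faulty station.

Solve using three stations at a time. Using Station 2, Station 3, Station 4 (subtract circle equations pairwise → linear system) gives (x, y) ≈ (50.8, -43.4).
Distances from that point to each station vs reported:
  Station 1: calculated 75.8 vs reported 40.6 → residual 35.2 km
  Station 2: calculated 205.5 vs reported 205.5 → residual 0.0 km
  Station 3: calculated 69.8 vs reported 69.7 → residual 0.1 km
  Station 4: calculated 137.4 vs reported 137.4 → residual 0.0 km
Station 2, Station 3, Station 4 are mutually consistent (residuals ≈ 0); Station 1 is off by 35.2 km.

Station 1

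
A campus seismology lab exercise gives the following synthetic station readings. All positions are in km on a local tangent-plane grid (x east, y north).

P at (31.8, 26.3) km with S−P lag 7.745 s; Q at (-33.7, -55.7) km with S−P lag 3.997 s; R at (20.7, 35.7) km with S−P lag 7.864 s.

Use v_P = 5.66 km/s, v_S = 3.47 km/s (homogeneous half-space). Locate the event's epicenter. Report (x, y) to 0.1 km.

Distance from S−P lag: d = Δt · v_P v_S / (v_P − v_S) = Δt · (5.66·3.47)/(5.66−3.47) ≈ 8.9681·Δt.
So d_P = 69.46, d_Q = 35.85, d_R = 70.53 km.
Circle about each station: (x − 31.8)² + (y − 26.3)² = 69.46²; (x + 33.7)² + (y + 55.7)² = 35.85²; (x − 20.7)² + (y − 35.7)² = 70.53².
Subtracting the P equation from the Q and R equations removes the quadratic terms:
-131.0 x − 164.0 y = 6074.72
-22.2 x + 18.8 y = -149.74
Solving the 2×2 system: x ≈ -14.7, y ≈ -25.3 km.

x ≈ -14.7 km, y ≈ -25.3 km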